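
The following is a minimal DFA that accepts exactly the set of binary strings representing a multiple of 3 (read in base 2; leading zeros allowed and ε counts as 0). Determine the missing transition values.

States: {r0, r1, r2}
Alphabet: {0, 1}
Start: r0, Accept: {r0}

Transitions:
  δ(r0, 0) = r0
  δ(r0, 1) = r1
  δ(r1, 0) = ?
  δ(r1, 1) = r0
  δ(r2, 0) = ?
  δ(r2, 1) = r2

From the language and accept set, identify what each state tracks — r0: value ≡ 0 (mod 3); r1: value ≡ 1 (mod 3); r2: value ≡ 2 (mod 3).
Each missing δ(q, a) is the state matching the new tracked value after reading a.
δ(r1, 0) = r2; δ(r2, 0) = r1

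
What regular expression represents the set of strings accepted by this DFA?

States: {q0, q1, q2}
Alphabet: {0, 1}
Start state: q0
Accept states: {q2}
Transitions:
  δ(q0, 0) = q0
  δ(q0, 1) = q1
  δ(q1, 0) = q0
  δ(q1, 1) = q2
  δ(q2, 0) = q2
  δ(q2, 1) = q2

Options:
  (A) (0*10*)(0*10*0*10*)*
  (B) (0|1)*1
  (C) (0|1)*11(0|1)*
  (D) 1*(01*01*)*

Check each option against the DFA on short strings; one disagreement eliminates an option:
  (A) (0*10*)(0*10*0*10*)*: on '1' the DFA goes q0 → q1 and rejects (q1 ∉ Accept), but the regex matches it → eliminate
  (B) (0|1)*1: on '1' the DFA goes q0 → q1 and rejects (q1 ∉ Accept), but the regex matches it → eliminate
  (C) (0|1)*11(0|1)*: agrees with the DFA on every string of length ≤ 6
  (D) 1*(01*01*)*: on ε the DFA stays in q0 and rejects (q0 ∉ Accept), but the regex matches it → eliminate
Only (C) is consistent with the DFA.
(C) (0|1)*11(0|1)*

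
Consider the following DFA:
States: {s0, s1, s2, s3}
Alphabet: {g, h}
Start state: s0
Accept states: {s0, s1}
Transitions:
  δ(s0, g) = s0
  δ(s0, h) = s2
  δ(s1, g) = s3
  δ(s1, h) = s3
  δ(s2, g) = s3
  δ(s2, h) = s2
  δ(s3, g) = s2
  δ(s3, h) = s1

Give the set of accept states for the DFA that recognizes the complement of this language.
Complement accept states = All states \ Original accept states
= {s0, s1, s2, s3} \ {s0, s1}
{s2, s3}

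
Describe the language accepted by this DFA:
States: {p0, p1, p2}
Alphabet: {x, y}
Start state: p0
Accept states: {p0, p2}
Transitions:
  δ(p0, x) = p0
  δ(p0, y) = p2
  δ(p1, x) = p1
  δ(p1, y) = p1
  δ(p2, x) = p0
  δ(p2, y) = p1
Testing a few strings:
  'x' → accept
  'yxx' → accept
  'y' → accept
  'yxxy' → accept
State roles: p0=last symbol not y (ok); p1=saw yy (dead); p2=last symbol y (ok)
All strings over {x,y} with no two consecutive y's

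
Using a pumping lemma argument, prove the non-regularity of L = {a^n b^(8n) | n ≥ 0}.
Assume L is regular with pumping length p. Idea: pumping the a-block breaks the 1:8 ratio.
Choose s = a^p b^(8p) (length 9p ≥ p). By the pumping lemma, s = xyz with |xy| ≤ p, |y| > 0, so y = a^k with k ≥ 1. Then xy²z = a^(p+k) b^(8p). For this to be in L we would need 8p = 8(p+k), i.e. 8k = 0, contradicting k ≥ 1. So xy²z ∉ L.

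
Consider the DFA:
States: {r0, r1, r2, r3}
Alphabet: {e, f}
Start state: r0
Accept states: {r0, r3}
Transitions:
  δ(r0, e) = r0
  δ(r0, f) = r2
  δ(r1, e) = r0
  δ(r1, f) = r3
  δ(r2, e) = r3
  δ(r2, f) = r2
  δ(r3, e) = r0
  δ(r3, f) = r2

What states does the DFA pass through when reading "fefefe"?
read 'f': r0 → r2
  read 'e': r2 → r3
  read 'f': r3 → r2
  read 'e': r2 → r3
  read 'f': r3 → r2
  read 'e': r2 → r3
r0 -> r2 -> r3 -> r2 -> r3 -> r2 -> r3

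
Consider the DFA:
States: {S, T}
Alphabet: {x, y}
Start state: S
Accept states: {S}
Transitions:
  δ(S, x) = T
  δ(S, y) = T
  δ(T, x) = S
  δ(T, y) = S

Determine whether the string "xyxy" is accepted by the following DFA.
Processing string "xyxy":
  S --x--> T
  T --y--> S
  S --x--> T
  T --y--> S
Final state: S
Accept states: {S}
Yes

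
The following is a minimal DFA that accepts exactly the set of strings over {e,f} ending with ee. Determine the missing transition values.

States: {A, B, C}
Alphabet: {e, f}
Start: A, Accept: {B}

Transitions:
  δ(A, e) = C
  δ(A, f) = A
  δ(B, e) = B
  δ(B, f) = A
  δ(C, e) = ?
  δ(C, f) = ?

From the language and accept set, identify what each state tracks — A: last symbol not e; B: two trailing e's; C: one trailing e.
Each missing δ(q, a) is the state matching the new tracked value after reading a.
δ(C, e) = B; δ(C, f) = A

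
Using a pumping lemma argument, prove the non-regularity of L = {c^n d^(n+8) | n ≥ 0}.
Assume L is regular with pumping length p. Idea: pumping the c-block breaks the fixed offset of 8.
Choose s = c^p d^(p+8) ∈ L. By the pumping lemma, s = xyz with |xy| ≤ p, |y| > 0, so y = c^k with k ≥ 1. Then xy²z = c^(p+k) d^(p+8). For this to be in L we would need p+8 = (p+k)+8, i.e. k = 0, contradicting k ≥ 1. So xy²z ∉ L.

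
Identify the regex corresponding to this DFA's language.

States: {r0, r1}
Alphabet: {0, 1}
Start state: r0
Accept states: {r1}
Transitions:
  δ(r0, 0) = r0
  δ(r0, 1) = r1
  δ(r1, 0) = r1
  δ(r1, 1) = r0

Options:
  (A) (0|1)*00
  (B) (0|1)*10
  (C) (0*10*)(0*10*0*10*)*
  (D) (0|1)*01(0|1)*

Check each option against the DFA on short strings; one disagreement eliminates an option:
  (A) (0|1)*00: on '1' the DFA goes r0 → r1 and accepts (r1 ∈ Accept), but the regex does not match it → eliminate
  (B) (0|1)*10: on '1' the DFA goes r0 → r1 and accepts (r1 ∈ Accept), but the regex does not match it → eliminate
  (C) (0*10*)(0*10*0*10*)*: agrees with the DFA on every string of length ≤ 6
  (D) (0|1)*01(0|1)*: on '1' the DFA goes r0 → r1 and accepts (r1 ∈ Accept), but the regex does not match it → eliminate
Only (C) is consistent with the DFA.
(C) (0*10*)(0*10*0*10*)*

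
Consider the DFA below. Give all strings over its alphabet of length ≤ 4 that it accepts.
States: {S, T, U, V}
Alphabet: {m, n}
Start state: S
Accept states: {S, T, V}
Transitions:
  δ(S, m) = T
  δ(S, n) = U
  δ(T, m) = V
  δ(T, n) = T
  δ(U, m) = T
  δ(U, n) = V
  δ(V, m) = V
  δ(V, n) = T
ε, m, mm, mn, nm, nn, mmm, mmn, mnm, mnn, nmm, nmn, nnm, nnn, mmmm, mmmn, mmnm, mmnn, mnmm, mnmn, mnnm, mnnn, nmmm, nmmn, nmnm, nmnn, nnmm, nnmn, nnnm, nnnn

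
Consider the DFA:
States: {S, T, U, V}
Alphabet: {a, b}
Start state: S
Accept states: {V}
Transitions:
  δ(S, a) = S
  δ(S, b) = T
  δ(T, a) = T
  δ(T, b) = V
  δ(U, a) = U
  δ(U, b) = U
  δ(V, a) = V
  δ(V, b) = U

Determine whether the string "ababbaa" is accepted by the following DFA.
Processing string "ababbaa":
  S --a--> S
  S --b--> T
  T --a--> T
  T --b--> V
  V --b--> U
  U --a--> U
  U --a--> U
Final state: U
Accept states: {V}
No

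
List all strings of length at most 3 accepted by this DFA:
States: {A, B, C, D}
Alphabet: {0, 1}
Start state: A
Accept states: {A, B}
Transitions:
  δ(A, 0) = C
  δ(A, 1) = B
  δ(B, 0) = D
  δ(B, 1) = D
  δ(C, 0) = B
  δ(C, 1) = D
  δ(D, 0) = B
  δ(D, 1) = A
ε, 1, 00, 010, 011, 100, 101, 110, 111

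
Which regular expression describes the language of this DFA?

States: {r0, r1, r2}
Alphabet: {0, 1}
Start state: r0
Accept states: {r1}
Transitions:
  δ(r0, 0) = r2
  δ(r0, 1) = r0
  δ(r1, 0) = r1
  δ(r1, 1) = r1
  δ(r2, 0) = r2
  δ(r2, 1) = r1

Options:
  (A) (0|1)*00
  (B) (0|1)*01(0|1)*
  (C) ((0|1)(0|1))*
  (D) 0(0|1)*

Check each option against the DFA on short strings; one disagreement eliminates an option:
  (A) (0|1)*00: on '00' the DFA goes r0 → r2 → r2 and rejects (r2 ∉ Accept), but the regex matches it → eliminate
  (B) (0|1)*01(0|1)*: agrees with the DFA on every string of length ≤ 6
  (C) ((0|1)(0|1))*: on ε the DFA stays in r0 and rejects (r0 ∉ Accept), but the regex matches it → eliminate
  (D) 0(0|1)*: on '0' the DFA goes r0 → r2 and rejects (r2 ∉ Accept), but the regex matches it → eliminate
Only (B) is consistent with the DFA.
(B) (0|1)*01(0|1)*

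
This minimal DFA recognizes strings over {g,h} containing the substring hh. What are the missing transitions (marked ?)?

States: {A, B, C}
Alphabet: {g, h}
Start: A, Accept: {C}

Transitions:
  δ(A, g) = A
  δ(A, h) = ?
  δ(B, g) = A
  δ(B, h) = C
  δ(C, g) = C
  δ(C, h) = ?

From the language and accept set, identify what each state tracks — A: no progress toward hh; B: one trailing h; C: substring hh seen.
Each missing δ(q, a) is the state matching the new tracked value after reading a.
δ(A, h) = B; δ(C, h) = C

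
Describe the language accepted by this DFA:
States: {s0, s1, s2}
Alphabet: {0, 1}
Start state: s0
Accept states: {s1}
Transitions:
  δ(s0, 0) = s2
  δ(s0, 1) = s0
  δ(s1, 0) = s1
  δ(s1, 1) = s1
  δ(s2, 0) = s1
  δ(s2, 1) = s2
Testing a few strings:
  '1001' → accept
  '100' → accept
  '11' → reject
  '111' → reject
State roles: s0=zero 0's seen; s1=≥ two 0's seen; s2=one 0 seen
All binary strings containing at least two 0's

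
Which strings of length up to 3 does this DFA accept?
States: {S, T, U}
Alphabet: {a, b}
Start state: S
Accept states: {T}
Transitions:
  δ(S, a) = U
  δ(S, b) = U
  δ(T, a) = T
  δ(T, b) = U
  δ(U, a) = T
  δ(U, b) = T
aa, ab, ba, bb, aaa, aba, baa, bba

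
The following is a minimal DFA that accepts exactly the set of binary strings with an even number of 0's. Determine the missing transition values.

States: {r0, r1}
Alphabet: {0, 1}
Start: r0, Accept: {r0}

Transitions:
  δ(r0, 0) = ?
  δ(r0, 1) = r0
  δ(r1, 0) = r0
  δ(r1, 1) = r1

From the language and accept set, identify what each state tracks — r0: even number of 0's so far; r1: odd number of 0's so far.
Each missing δ(q, a) is the state matching the new tracked value after reading a.
δ(r0, 0) = r1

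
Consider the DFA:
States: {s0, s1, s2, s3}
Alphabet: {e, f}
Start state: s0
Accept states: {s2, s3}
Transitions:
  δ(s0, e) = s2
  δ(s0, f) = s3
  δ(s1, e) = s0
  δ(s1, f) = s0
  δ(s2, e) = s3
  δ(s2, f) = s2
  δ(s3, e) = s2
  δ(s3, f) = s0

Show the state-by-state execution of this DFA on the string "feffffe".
read 'f': s0 → s3
  read 'e': s3 → s2
  read 'f': s2 → s2
  read 'f': s2 → s2
  read 'f': s2 → s2
  read 'f': s2 → s2
  read 'e': s2 → s3
s0 -> s3 -> s2 -> s2 -> s2 -> s2 -> s2 -> s3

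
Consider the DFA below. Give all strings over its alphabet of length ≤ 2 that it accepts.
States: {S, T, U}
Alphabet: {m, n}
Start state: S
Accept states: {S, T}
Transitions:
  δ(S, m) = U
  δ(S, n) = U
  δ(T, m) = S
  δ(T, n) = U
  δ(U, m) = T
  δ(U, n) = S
ε, mm, mn, nm, nn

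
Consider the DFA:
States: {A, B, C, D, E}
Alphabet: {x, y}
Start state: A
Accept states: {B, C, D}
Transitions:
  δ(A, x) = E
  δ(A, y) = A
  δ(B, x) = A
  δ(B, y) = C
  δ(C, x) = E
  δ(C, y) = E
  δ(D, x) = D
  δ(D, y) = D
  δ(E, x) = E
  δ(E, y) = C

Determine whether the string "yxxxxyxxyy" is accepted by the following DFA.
Processing string "yxxxxyxxyy":
  A --y--> A
  A --x--> E
  E --x--> E
  E --x--> E
  E --x--> E
  E --y--> C
  C --x--> E
  E --x--> E
  E --y--> C
  C --y--> E
Final state: E
Accept states: {B, C, D}
No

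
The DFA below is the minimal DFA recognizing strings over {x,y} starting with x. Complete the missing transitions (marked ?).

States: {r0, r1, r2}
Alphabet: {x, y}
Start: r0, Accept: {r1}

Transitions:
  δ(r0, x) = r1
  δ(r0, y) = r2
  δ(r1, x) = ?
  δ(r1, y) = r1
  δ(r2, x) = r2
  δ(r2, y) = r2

From the language and accept set, identify what each state tracks — r0: no input read; r1: started with x; r2: started with y (dead).
Each missing δ(q, a) is the state matching the new tracked value after reading a.
δ(r1, x) = r1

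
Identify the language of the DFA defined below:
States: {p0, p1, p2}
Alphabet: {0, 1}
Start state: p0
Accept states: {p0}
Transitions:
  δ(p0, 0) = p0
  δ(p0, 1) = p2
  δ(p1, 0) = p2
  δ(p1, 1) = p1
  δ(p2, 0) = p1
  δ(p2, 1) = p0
Testing a few strings:
  '1' → reject
  '00' → accept
  '1110' → reject
  '1100' → accept
State roles: p0=value ≡ 0 (mod 3); p1=value ≡ 2 (mod 3); p2=value ≡ 1 (mod 3)
All binary strings representing a multiple of 3 (read in base 2; leading zeros allowed and ε counts as 0)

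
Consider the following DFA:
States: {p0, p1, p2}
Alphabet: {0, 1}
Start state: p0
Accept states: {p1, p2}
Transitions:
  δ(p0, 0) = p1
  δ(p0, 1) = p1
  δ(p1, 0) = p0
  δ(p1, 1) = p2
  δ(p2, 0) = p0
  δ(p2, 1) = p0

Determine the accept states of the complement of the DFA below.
Complement accept states = All states \ Original accept states
= {p0, p1, p2} \ {p1, p2}
{p0}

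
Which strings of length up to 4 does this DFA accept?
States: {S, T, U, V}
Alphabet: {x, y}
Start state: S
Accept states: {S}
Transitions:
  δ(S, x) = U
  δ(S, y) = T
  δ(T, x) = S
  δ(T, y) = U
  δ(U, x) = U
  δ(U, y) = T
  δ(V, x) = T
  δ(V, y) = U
ε, yx, xyx, xxyx, yxyx, yyyx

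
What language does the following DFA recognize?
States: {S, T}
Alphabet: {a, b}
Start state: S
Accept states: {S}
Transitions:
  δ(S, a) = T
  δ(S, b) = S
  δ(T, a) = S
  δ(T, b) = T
Testing a few strings:
  'ab' → reject
  'a' → reject
  'aa' → accept
  'aab' → accept
State roles: S=even number of a's so far; T=odd number of a's so far
All strings over {a,b} with an even number of a's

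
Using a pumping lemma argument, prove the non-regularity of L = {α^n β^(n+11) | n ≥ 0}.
Assume L is regular with pumping length p. Idea: pumping the α-block breaks the fixed offset of 11.
Choose s = α^p β^(p+11) ∈ L. By the pumping lemma, s = xyz with |xy| ≤ p, |y| > 0, so y = α^k with k ≥ 1. Then xy²z = α^(p+k) β^(p+11). For this to be in L we would need p+11 = (p+k)+11, i.e. k = 0, contradicting k ≥ 1. So xy²z ∉ L.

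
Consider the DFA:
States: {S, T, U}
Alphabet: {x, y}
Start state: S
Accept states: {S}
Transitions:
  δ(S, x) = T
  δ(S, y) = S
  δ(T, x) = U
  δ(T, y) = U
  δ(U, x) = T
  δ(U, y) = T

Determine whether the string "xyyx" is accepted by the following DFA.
Processing string "xyyx":
  S --x--> T
  T --y--> U
  U --y--> T
  T --x--> U
Final state: U
Accept states: {S}
No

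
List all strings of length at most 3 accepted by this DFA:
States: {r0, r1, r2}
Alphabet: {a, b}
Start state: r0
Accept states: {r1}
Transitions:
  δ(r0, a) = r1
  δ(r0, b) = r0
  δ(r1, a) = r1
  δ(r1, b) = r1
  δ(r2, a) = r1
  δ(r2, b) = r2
a, aa, ab, ba, aaa, aab, aba, abb, baa, bab, bba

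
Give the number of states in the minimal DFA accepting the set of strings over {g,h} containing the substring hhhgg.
By Myhill–Nerode, count the distinguishable equivalence classes: 6 classes — one per longest suffix of the input that is a prefix of 'hhhgg' (lengths 0 through 4), plus an absorbing 'already seen hhhgg' class.
6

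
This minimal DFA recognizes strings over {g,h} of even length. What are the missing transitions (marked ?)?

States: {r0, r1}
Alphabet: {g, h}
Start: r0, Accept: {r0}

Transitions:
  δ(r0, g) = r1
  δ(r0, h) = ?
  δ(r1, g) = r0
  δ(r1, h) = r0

From the language and accept set, identify what each state tracks — r0: even length so far; r1: odd length so far.
Each missing δ(q, a) is the state matching the new tracked value after reading a.
δ(r0, h) = r1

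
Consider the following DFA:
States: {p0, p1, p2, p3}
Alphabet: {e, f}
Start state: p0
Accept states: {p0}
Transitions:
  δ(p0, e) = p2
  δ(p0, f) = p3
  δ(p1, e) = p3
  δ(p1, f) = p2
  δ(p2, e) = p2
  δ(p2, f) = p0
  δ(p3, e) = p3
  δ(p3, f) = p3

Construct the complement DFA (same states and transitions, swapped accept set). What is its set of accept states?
Complement accept states = All states \ Original accept states
= {p0, p1, p2, p3} \ {p0}
{p1, p2, p3}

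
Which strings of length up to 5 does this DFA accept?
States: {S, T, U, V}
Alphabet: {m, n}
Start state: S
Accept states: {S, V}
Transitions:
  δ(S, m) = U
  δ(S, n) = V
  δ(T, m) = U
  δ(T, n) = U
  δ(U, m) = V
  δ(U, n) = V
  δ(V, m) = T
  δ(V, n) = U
ε, n, mm, mn, nnm, nnn, mmnm, mmnn, mnnm, mnnn, nmmm, nmmn, nmnm, nmnn, mmmmm, mmmmn, mmmnm, mmmnn, mnmmm, mnmmn, mnmnm, mnmnn, nnmnm, nnmnn, nnnnm, nnnnn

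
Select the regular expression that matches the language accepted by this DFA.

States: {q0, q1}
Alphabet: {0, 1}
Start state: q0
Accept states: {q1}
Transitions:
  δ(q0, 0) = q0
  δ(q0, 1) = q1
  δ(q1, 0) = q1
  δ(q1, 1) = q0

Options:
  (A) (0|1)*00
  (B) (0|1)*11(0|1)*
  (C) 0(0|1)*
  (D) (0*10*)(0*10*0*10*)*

Check each option against the DFA on short strings; one disagreement eliminates an option:
  (A) (0|1)*00: on '1' the DFA goes q0 → q1 and accepts (q1 ∈ Accept), but the regex does not match it → eliminate
  (B) (0|1)*11(0|1)*: on '1' the DFA goes q0 → q1 and accepts (q1 ∈ Accept), but the regex does not match it → eliminate
  (C) 0(0|1)*: on '0' the DFA goes q0 → q0 and rejects (q0 ∉ Accept), but the regex matches it → eliminate
  (D) (0*10*)(0*10*0*10*)*: agrees with the DFA on every string of length ≤ 6
Only (D) is consistent with the DFA.
(D) (0*10*)(0*10*0*10*)*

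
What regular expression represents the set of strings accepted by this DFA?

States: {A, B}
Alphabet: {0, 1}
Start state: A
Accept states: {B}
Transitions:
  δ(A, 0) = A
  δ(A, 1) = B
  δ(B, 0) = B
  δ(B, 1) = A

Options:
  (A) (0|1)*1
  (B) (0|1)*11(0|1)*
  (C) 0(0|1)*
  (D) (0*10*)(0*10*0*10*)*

Check each option against the DFA on short strings; one disagreement eliminates an option:
  (A) (0|1)*1: on '10' the DFA goes A → B → B and accepts (B ∈ Accept), but the regex does not match it → eliminate
  (B) (0|1)*11(0|1)*: on '1' the DFA goes A → B and accepts (B ∈ Accept), but the regex does not match it → eliminate
  (C) 0(0|1)*: on '0' the DFA goes A → A and rejects (A ∉ Accept), but the regex matches it → eliminate
  (D) (0*10*)(0*10*0*10*)*: agrees with the DFA on every string of length ≤ 6
Only (D) is consistent with the DFA.
(D) (0*10*)(0*10*0*10*)*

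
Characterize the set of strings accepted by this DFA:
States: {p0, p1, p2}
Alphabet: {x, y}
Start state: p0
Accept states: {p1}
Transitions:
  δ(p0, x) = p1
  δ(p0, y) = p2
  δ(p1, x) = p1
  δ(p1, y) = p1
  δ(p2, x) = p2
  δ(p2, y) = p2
Testing a few strings:
  'yyy' → reject
  'x' → accept
  'xy' → accept
  'yxx' → reject
State roles: p0=no input read; p1=started with x; p2=started with y (dead)
All strings over {x,y} starting with x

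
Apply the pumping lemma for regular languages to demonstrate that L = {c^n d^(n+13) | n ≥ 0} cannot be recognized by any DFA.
Assume L is regular with pumping length p. Idea: pumping the c-block breaks the fixed offset of 13.
Choose s = c^p d^(p+13) ∈ L. By the pumping lemma, s = xyz with |xy| ≤ p, |y| > 0, so y = c^k with k ≥ 1. Then xy²z = c^(p+k) d^(p+13). For this to be in L we would need p+13 = (p+k)+13, i.e. k = 0, contradicting k ≥ 1. So xy²z ∉ L.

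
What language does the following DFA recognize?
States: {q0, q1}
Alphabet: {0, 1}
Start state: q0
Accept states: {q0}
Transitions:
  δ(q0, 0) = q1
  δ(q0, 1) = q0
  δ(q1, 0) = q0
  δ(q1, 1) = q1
Testing a few strings:
  '1' → accept
  '11' → accept
  '001' → accept
  '0' → reject
State roles: q0=even number of 0's so far; q1=odd number of 0's so far
All binary strings with an even number of 0's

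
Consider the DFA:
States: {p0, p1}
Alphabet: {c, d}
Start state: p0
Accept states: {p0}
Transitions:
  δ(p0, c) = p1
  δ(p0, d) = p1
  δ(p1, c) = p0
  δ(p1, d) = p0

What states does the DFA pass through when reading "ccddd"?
read 'c': p0 → p1
  read 'c': p1 → p0
  read 'd': p0 → p1
  read 'd': p1 → p0
  read 'd': p0 → p1
p0 -> p1 -> p0 -> p1 -> p0 -> p1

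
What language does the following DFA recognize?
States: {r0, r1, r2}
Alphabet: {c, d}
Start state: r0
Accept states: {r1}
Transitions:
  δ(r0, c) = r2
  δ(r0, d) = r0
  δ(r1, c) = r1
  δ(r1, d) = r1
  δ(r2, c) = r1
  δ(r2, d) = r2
Testing a few strings:
  'c' → reject
  'd' → reject
  'ddd' → reject
  'ccd' → accept
State roles: r0=zero c's seen; r1=≥ two c's seen; r2=one c seen
All strings over {c,d} containing at least two c's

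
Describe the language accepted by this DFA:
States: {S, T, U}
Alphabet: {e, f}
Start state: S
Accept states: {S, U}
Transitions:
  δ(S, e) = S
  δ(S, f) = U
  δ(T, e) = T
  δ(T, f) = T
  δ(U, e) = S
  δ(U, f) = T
Testing a few strings:
  'f' → accept
  'e' → accept
  'ff' → reject
  'fff' → reject
State roles: S=last symbol not f (ok); T=saw ff (dead); U=last symbol f (ok)
All strings over {e,f} with no two consecutive f's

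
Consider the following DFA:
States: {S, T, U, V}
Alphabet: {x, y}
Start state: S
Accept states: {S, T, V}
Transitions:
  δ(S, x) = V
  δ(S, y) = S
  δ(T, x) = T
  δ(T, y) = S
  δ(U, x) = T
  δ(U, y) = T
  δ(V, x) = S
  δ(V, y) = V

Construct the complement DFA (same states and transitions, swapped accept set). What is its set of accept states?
Complement accept states = All states \ Original accept states
= {S, T, U, V} \ {S, T, V}
{U}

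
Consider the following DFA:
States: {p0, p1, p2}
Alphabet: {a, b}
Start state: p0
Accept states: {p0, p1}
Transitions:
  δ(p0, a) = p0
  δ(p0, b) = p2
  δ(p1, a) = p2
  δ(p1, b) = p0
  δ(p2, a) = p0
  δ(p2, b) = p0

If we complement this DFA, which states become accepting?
Complement accept states = All states \ Original accept states
= {p0, p1, p2} \ {p0, p1}
{p2}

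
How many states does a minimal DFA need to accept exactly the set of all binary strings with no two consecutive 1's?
By Myhill–Nerode, count the distinguishable equivalence classes: three classes — safe with last≠1 / safe with last=1 / 11 seen (dead).
3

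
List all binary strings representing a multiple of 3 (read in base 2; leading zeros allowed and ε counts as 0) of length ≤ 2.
ε, 0, 00, 11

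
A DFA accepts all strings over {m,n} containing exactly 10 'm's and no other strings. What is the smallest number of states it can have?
By Myhill–Nerode, count the distinguishable equivalence classes: 12 classes — having seen 0, 1, …, 10, or >10 copies of 'm'; the count-10 class is the only accepting one and >10 is dead.
12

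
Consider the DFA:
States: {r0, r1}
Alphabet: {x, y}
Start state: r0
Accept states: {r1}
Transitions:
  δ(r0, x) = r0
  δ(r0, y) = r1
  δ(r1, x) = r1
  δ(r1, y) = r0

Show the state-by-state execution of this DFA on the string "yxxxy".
read 'y': r0 → r1
  read 'x': r1 → r1
  read 'x': r1 → r1
  read 'x': r1 → r1
  read 'y': r1 → r0
r0 -> r1 -> r1 -> r1 -> r1 -> r0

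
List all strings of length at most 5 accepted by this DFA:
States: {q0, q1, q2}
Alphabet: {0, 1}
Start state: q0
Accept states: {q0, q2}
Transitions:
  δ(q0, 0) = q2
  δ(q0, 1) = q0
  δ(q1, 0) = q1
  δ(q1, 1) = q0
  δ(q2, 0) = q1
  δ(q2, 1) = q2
ε, 0, 1, 01, 10, 11, 001, 011, 101, 110, 111, 0001, 0010, 0011, 0101, 0111, 1001, 1011, 1101, 1110, 1111, 00001, 00010, 00011, 00101, 00110, 00111, 01001, 01010, 01011, 01101, 01111, 10001, 10010, 10011, 10101, 10111, 11001, 11011, 11101, 11110, 11111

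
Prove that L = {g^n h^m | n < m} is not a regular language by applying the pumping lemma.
Assume L is regular with pumping length p. Idea: pumping up the g-block makes the g-count reach the h-count.
Choose s = g^p h^(p+1) ∈ L. By the pumping lemma, s = xyz with |xy| ≤ p, |y| > 0, so y = g^k with k ≥ 1. Then xy²z = g^(p+k) h^(p+1). Since p+k ≥ p+1, the number of g's is no longer strictly less than the number of h's, so xy²z ∉ L.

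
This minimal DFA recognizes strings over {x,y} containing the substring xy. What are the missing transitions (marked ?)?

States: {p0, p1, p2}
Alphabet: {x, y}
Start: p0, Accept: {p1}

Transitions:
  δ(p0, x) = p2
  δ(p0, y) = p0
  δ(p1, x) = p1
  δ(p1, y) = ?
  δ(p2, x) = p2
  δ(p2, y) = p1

From the language and accept set, identify what each state tracks — p0: no x seen yet; p1: substring xy seen; p2: seen a x, waiting for y.
Each missing δ(q, a) is the state matching the new tracked value after reading a.
δ(p1, y) = p1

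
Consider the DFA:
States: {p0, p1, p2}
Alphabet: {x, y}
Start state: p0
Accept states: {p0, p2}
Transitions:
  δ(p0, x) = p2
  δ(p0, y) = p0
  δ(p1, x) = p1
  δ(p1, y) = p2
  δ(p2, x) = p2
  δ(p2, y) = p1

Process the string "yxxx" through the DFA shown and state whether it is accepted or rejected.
Processing string "yxxx":
  p0 --y--> p0
  p0 --x--> p2
  p2 --x--> p2
  p2 --x--> p2
Final state: p2
Accept states: {p0, p2}
Yes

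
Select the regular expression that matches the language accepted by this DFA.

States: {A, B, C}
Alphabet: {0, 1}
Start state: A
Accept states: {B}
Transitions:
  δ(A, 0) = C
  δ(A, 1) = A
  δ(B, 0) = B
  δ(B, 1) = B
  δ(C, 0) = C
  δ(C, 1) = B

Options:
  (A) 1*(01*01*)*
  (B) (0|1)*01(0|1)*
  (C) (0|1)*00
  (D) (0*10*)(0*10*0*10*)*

Check each option against the DFA on short strings; one disagreement eliminates an option:
  (A) 1*(01*01*)*: on ε the DFA stays in A and rejects (A ∉ Accept), but the regex matches it → eliminate
  (B) (0|1)*01(0|1)*: agrees with the DFA on every string of length ≤ 6
  (C) (0|1)*00: on '00' the DFA goes A → C → C and rejects (C ∉ Accept), but the regex matches it → eliminate
  (D) (0*10*)(0*10*0*10*)*: on '1' the DFA goes A → A and rejects (A ∉ Accept), but the regex matches it → eliminate
Only (B) is consistent with the DFA.
(B) (0|1)*01(0|1)*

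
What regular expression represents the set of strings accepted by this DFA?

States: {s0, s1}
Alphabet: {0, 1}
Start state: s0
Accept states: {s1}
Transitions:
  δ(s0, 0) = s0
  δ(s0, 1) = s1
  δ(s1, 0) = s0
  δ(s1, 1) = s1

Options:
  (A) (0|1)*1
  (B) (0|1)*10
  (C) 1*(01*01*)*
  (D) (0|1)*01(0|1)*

Check each option against the DFA on short strings; one disagreement eliminates an option:
  (A) (0|1)*1: agrees with the DFA on every string of length ≤ 6
  (B) (0|1)*10: on '1' the DFA goes s0 → s1 and accepts (s1 ∈ Accept), but the regex does not match it → eliminate
  (C) 1*(01*01*)*: on ε the DFA stays in s0 and rejects (s0 ∉ Accept), but the regex matches it → eliminate
  (D) (0|1)*01(0|1)*: on '1' the DFA goes s0 → s1 and accepts (s1 ∈ Accept), but the regex does not match it → eliminate
Only (A) is consistent with the DFA.
(A) (0|1)*1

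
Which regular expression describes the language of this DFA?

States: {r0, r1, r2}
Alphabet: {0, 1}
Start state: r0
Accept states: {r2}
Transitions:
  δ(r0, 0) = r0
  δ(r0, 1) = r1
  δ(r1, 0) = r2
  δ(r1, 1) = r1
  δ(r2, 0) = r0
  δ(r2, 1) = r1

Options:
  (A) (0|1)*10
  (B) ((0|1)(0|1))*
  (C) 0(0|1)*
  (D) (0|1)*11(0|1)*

Check each option against the DFA on short strings; one disagreement eliminates an option:
  (A) (0|1)*10: agrees with the DFA on every string of length ≤ 6
  (B) ((0|1)(0|1))*: on ε the DFA stays in r0 and rejects (r0 ∉ Accept), but the regex matches it → eliminate
  (C) 0(0|1)*: on '0' the DFA goes r0 → r0 and rejects (r0 ∉ Accept), but the regex matches it → eliminate
  (D) (0|1)*11(0|1)*: on '10' the DFA goes r0 → r1 → r2 and accepts (r2 ∈ Accept), but the regex does not match it → eliminate
Only (A) is consistent with the DFA.
(A) (0|1)*10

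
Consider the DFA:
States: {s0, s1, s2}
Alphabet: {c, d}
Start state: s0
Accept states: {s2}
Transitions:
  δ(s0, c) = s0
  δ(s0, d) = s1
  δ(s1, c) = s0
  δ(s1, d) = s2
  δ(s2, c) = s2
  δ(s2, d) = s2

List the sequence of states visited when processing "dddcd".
read 'd': s0 → s1
  read 'd': s1 → s2
  read 'd': s2 → s2
  read 'c': s2 → s2
  read 'd': s2 → s2
s0 -> s1 -> s2 -> s2 -> s2 -> s2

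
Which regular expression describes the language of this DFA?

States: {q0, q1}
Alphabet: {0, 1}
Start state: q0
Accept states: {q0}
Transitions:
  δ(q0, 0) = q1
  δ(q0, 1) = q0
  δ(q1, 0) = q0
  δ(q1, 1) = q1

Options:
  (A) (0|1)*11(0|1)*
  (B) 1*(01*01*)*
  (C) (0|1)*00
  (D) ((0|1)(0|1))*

Check each option against the DFA on short strings; one disagreement eliminates an option:
  (A) (0|1)*11(0|1)*: on ε the DFA stays in q0 and accepts (q0 ∈ Accept), but the regex does not match it → eliminate
  (B) 1*(01*01*)*: agrees with the DFA on every string of length ≤ 6
  (C) (0|1)*00: on ε the DFA stays in q0 and accepts (q0 ∈ Accept), but the regex does not match it → eliminate
  (D) ((0|1)(0|1))*: on '1' the DFA goes q0 → q0 and accepts (q0 ∈ Accept), but the regex does not match it → eliminate
Only (B) is consistent with the DFA.
(B) 1*(01*01*)*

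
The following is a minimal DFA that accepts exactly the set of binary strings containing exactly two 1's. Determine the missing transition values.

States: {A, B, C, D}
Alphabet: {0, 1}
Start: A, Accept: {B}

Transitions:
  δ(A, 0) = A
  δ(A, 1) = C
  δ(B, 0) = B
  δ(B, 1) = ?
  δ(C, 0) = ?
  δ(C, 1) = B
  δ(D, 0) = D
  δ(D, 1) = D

From the language and accept set, identify what each state tracks — A: zero 1's; B: two 1's; C: one 1; D: ≥ three 1's (dead).
Each missing δ(q, a) is the state matching the new tracked value after reading a.
δ(B, 1) = D; δ(C, 0) = C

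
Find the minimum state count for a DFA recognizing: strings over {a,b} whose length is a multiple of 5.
By Myhill–Nerode, count the distinguishable equivalence classes: 5 classes — one per residue of the length mod 5; class i is distinguished from class j by any string of length (5 − i) mod 5.
5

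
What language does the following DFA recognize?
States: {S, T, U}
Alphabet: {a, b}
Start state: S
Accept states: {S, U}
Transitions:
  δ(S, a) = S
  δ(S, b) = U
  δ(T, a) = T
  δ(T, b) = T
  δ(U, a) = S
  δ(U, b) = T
Testing a few strings:
  'bbbb' → reject
  'ab' → accept
  'abbb' → reject
  'a' → accept
State roles: S=last symbol not b (ok); T=saw bb (dead); U=last symbol b (ok)
All strings over {a,b} with no two consecutive b's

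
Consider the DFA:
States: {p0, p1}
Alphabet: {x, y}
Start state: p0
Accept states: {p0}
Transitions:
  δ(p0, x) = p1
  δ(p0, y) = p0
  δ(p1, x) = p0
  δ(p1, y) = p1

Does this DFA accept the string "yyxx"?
Processing string "yyxx":
  p0 --y--> p0
  p0 --y--> p0
  p0 --x--> p1
  p1 --x--> p0
Final state: p0
Accept states: {p0}
Yes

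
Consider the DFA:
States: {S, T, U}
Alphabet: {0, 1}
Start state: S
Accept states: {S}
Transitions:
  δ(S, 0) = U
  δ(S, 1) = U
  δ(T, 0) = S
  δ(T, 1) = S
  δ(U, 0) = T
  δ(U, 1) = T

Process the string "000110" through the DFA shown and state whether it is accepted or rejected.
Processing string "000110":
  S --0--> U
  U --0--> T
  T --0--> S
  S --1--> U
  U --1--> T
  T --0--> S
Final state: S
Accept states: {S}
Yes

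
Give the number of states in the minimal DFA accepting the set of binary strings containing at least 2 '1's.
By Myhill–Nerode, count the distinguishable equivalence classes: 3 classes — having seen 0, 1, or ≥2 copies of '1'; any two classes i < j (j ≤ 2) are distinguished by the string 1^(2−j), which takes class j to 2 copies (accepted) but leaves class i below 2 (rejected).
3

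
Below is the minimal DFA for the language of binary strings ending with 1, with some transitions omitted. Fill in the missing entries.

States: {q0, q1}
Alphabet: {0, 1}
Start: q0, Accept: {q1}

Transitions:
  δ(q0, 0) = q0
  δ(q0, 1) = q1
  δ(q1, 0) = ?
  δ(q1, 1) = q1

From the language and accept set, identify what each state tracks — q0: last symbol not 1; q1: last symbol is 1.
Each missing δ(q, a) is the state matching the new tracked value after reading a.
δ(q1, 0) = q0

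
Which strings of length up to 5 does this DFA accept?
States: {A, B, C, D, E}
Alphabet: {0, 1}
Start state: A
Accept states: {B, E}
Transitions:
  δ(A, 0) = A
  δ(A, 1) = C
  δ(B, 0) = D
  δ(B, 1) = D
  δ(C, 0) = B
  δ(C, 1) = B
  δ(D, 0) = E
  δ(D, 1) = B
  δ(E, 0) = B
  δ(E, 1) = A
10, 11, 010, 011, 0010, 0011, 1000, 1001, 1010, 1011, 1100, 1101, 1110, 1111, 00010, 00011, 01000, 01001, 01010, 01011, 01100, 01101, 01110, 01111, 10000, 10100, 11000, 11100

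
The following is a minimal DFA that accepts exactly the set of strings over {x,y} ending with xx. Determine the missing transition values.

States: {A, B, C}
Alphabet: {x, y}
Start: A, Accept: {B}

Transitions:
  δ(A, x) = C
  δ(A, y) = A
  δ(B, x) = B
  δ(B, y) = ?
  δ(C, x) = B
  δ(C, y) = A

From the language and accept set, identify what each state tracks — A: last symbol not x; B: two trailing x's; C: one trailing x.
Each missing δ(q, a) is the state matching the new tracked value after reading a.
δ(B, y) = A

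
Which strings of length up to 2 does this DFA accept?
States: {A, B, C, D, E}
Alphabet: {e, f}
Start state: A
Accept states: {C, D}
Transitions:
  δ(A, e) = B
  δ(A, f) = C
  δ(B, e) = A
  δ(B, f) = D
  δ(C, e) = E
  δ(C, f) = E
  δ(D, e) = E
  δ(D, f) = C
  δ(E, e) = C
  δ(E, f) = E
f, ef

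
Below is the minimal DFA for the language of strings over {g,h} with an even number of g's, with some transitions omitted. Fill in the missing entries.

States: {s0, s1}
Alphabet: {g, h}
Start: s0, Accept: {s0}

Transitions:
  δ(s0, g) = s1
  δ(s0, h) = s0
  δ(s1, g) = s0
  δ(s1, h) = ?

From the language and accept set, identify what each state tracks — s0: even number of g's so far; s1: odd number of g's so far.
Each missing δ(q, a) is the state matching the new tracked value after reading a.
δ(s1, h) = s1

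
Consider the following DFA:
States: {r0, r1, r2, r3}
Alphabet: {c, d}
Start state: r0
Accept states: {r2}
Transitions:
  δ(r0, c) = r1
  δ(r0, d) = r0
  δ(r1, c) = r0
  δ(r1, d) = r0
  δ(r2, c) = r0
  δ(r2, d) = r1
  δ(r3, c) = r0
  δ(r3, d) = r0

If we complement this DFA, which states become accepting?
Complement accept states = All states \ Original accept states
= {r0, r1, r2, r3} \ {r2}
{r0, r1, r3}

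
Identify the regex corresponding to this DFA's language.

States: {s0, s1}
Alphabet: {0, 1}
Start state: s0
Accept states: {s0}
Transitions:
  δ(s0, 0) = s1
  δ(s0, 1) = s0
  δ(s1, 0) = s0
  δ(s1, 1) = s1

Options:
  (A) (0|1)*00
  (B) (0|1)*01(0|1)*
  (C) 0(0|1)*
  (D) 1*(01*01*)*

Check each option against the DFA on short strings; one disagreement eliminates an option:
  (A) (0|1)*00: on ε the DFA stays in s0 and accepts (s0 ∈ Accept), but the regex does not match it → eliminate
  (B) (0|1)*01(0|1)*: on ε the DFA stays in s0 and accepts (s0 ∈ Accept), but the regex does not match it → eliminate
  (C) 0(0|1)*: on ε the DFA stays in s0 and accepts (s0 ∈ Accept), but the regex does not match it → eliminate
  (D) 1*(01*01*)*: agrees with the DFA on every string of length ≤ 6
Only (D) is consistent with the DFA.
(D) 1*(01*01*)*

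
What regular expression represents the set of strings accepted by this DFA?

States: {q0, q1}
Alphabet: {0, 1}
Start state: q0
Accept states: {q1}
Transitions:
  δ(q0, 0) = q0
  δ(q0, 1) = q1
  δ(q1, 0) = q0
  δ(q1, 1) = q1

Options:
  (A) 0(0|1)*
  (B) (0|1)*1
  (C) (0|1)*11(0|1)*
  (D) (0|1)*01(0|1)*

Check each option against the DFA on short strings; one disagreement eliminates an option:
  (A) 0(0|1)*: on '0' the DFA goes q0 → q0 and rejects (q0 ∉ Accept), but the regex matches it → eliminate
  (B) (0|1)*1: agrees with the DFA on every string of length ≤ 6
  (C) (0|1)*11(0|1)*: on '1' the DFA goes q0 → q1 and accepts (q1 ∈ Accept), but the regex does not match it → eliminate
  (D) (0|1)*01(0|1)*: on '1' the DFA goes q0 → q1 and accepts (q1 ∈ Accept), but the regex does not match it → eliminate
Only (B) is consistent with the DFA.
(B) (0|1)*1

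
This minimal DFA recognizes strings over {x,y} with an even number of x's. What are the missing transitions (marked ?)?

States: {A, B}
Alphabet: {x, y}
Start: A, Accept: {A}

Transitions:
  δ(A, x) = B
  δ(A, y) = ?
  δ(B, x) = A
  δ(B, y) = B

From the language and accept set, identify what each state tracks — A: even number of x's so far; B: odd number of x's so far.
Each missing δ(q, a) is the state matching the new tracked value after reading a.
δ(A, y) = A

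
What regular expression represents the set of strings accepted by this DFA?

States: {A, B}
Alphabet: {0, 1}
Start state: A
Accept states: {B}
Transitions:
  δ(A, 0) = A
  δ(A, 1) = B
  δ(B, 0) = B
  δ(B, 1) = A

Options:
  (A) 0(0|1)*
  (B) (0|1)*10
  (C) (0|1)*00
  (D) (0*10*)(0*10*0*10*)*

Check each option against the DFA on short strings; one disagreement eliminates an option:
  (A) 0(0|1)*: on '0' the DFA goes A → A and rejects (A ∉ Accept), but the regex matches it → eliminate
  (B) (0|1)*10: on '1' the DFA goes A → B and accepts (B ∈ Accept), but the regex does not match it → eliminate
  (C) (0|1)*00: on '1' the DFA goes A → B and accepts (B ∈ Accept), but the regex does not match it → eliminate
  (D) (0*10*)(0*10*0*10*)*: agrees with the DFA on every string of length ≤ 6
Only (D) is consistent with the DFA.
(D) (0*10*)(0*10*0*10*)*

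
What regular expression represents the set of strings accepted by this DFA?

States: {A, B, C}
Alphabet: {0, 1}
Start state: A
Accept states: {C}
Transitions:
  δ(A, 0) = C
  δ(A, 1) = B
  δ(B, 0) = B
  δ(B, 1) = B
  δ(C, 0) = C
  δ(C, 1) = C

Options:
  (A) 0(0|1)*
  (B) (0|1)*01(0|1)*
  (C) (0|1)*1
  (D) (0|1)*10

Check each option against the DFA on short strings; one disagreement eliminates an option:
  (A) 0(0|1)*: agrees with the DFA on every string of length ≤ 6
  (B) (0|1)*01(0|1)*: on '0' the DFA goes A → C and accepts (C ∈ Accept), but the regex does not match it → eliminate
  (C) (0|1)*1: on '0' the DFA goes A → C and accepts (C ∈ Accept), but the regex does not match it → eliminate
  (D) (0|1)*10: on '0' the DFA goes A → C and accepts (C ∈ Accept), but the regex does not match it → eliminate
Only (A) is consistent with the DFA.
(A) 0(0|1)*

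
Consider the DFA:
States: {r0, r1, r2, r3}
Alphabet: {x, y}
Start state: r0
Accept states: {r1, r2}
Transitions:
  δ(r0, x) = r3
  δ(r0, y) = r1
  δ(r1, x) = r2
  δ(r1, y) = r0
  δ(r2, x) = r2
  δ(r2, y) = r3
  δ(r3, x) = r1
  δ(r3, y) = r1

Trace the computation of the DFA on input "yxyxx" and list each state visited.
read 'y': r0 → r1
  read 'x': r1 → r2
  read 'y': r2 → r3
  read 'x': r3 → r1
  read 'x': r1 → r2
r0 -> r1 -> r2 -> r3 -> r1 -> r2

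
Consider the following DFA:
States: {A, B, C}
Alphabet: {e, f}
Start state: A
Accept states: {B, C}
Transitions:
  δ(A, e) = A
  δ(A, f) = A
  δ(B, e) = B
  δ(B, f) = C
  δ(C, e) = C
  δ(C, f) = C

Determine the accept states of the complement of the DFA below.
Complement accept states = All states \ Original accept states
= {A, B, C} \ {B, C}
{A}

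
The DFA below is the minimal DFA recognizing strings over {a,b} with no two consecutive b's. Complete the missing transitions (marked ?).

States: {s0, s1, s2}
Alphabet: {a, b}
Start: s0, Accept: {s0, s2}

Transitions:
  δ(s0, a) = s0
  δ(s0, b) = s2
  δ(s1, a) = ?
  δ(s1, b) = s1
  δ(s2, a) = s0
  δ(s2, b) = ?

From the language and accept set, identify what each state tracks — s0: last symbol not b (ok); s1: saw bb (dead); s2: last symbol b (ok).
Each missing δ(q, a) is the state matching the new tracked value after reading a.
δ(s1, a) = s1; δ(s2, b) = s1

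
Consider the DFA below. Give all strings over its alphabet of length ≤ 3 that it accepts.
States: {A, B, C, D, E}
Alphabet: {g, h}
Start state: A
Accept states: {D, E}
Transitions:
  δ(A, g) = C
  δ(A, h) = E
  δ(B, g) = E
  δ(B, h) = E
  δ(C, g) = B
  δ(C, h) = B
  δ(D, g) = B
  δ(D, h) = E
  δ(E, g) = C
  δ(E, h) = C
h, ggg, ggh, ghg, ghh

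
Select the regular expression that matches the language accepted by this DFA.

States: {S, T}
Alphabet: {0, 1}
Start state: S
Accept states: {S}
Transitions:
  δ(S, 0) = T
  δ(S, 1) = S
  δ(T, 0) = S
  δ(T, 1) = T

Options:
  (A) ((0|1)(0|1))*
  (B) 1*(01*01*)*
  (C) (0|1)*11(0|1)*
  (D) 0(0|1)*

Check each option against the DFA on short strings; one disagreement eliminates an option:
  (A) ((0|1)(0|1))*: on '1' the DFA goes S → S and accepts (S ∈ Accept), but the regex does not match it → eliminate
  (B) 1*(01*01*)*: agrees with the DFA on every string of length ≤ 6
  (C) (0|1)*11(0|1)*: on ε the DFA stays in S and accepts (S ∈ Accept), but the regex does not match it → eliminate
  (D) 0(0|1)*: on ε the DFA stays in S and accepts (S ∈ Accept), but the regex does not match it → eliminate
Only (B) is consistent with the DFA.
(B) 1*(01*01*)*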